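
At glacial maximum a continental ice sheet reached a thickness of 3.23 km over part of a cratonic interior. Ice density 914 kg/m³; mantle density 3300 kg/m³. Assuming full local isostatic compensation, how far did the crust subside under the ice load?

Isostatic balance requires: the ice load ρ_ice t is balanced by mantle displaced below, ρ_m s.
s = t ρ_ice / ρ_m = 3.23 km × 914/3300 = 0.895 km.

0.895 km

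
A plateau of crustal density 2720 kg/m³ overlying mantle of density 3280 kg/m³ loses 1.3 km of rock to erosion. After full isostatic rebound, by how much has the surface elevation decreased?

Rebound u = e ρ_c/ρ_m = 1.3 km × 2720/3280 = 1.078 km.
Net surface drop = e − u = 1.3 km − 1.078 km = e (ρ_m − ρ_c)/ρ_m = 0.222 km.

0.222 km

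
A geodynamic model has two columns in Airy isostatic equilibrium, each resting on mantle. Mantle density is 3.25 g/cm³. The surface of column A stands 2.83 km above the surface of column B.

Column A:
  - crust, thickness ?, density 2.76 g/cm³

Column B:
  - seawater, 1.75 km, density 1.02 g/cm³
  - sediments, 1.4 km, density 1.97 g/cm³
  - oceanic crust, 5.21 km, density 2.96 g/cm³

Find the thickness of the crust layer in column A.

Take the compensation level at the base of the deeper column (depth z_c below the surface of column A) and equate Σ ρ_i t_i down to z_c; mantle fills any gap and the z_c terms cancel.
Column A: x×2.76 + (z_c − 0 − x)×3.25
Column B: 2.83×0 + 1.75×1.02 + 1.4×1.97 + 5.21×2.96 + (z_c − 2.83 − 8.36)×3.25
The z_c×3.25 term appears on both sides and cancels. Collect the known terms of each column as K = Σ(ρt)_known − 3.25 × (depth of known layers): K_A = 0 − 3.25×0 = 0; K_B = 19.9646 − 3.25×(2.83 + 8.36) = −16.4029.
Balance: K_A − x×(3.25 − 2.76) = K_B, so x = (K_A − K_B)/(3.25 − 2.76) = 16.4029/0.49 = 33.5 km.

33.5 km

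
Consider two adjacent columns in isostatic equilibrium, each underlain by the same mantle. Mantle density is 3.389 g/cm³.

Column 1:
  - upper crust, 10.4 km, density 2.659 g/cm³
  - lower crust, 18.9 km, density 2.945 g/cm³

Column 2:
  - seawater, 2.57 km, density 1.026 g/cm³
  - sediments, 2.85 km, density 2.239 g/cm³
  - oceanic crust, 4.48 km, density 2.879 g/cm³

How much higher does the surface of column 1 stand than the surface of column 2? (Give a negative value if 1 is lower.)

For any compensation level in the mantle, the mantle terms cancel and isostasy reduces to e = (Σt_1 − Σt_2) − (Σ(ρt)_1 − Σ(ρt)_2) / ρ_m.
Σt_1 = 29.3 km; Σt_2 = 9.9 km; Σ(ρt)_1 = 83.3141; Σ(ρt)_2 = 21.91589 (in km·g/cm³).
e = (29.3 − 9.9) − (83.3141 − 21.91589) / 3.389 = 1.28 km.

1.28 km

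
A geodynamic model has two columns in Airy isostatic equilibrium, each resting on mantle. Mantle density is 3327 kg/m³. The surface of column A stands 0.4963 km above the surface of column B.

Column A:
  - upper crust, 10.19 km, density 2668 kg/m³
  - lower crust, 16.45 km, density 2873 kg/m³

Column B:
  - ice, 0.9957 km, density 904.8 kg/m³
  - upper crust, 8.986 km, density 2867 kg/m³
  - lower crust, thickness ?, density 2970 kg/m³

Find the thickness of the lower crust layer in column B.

Take the compensation level at the base of the deeper column (depth z_c below the surface of column A) and equate Σ ρ_i t_i down to z_c; mantle fills any gap and the z_c terms cancel.
Column A: 10.19×2668 + 16.45×2873 + (z_c − 26.64)×3327
Column B: 0.4963×0 + 0.9957×904.8 + 8.986×2867 + x×2970 + (z_c − 0.4963 − 9.9817 − x)×3327
The z_c×3327 term appears on both sides and cancels. Collect the known terms of each column as K = Σ(ρt)_known − 3327 × (depth of known layers): K_A = 74447.77 − 3327×26.64 = −14183.51; K_B = 26663.7714 − 3327×(0.4963 + 9.9817) = −8196.53464.
Balance: K_A = K_B − x×(3327 − 2970), so x = (K_B − K_A)/(3327 − 2970) = 5986.98/357 = 16.8 km.

16.8 km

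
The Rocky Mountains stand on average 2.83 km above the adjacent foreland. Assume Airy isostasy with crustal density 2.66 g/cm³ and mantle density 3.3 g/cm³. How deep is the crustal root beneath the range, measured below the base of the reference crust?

11.8 km

For local isostatic compensation: the weight of the topography is balanced by the buoyancy of the root, ρ_c h = (ρ_m − ρ_c) r.
r = h · ρ_c / (ρ_m − ρ_c) = 2.83 km × 2.66 / (3.3 − 2.66) = 11.8 km.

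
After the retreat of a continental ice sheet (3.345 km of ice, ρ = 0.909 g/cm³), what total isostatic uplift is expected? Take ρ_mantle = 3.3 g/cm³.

Removing the load lets mantle flow back in; uplift u satisfies ρ_ice t = ρ_m u.
u = t ρ_ice/ρ_m = 3.345 km × 0.909/3.3 = 0.921 km.

0.921 km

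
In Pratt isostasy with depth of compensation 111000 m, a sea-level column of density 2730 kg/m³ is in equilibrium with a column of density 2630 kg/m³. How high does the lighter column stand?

ρ_ref D = ρ (D + h) → h = D (ρ_ref − ρ)/ρ.
h = 111000 m × (2730 − 2630)/2630 = 4220 m.

4220 m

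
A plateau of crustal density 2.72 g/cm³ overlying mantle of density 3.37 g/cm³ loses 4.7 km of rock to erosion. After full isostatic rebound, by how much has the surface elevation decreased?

0.907 km

Rebound u = e ρ_c/ρ_m = 4.7 km × 2.72/3.37 = 3.793 km.
Net surface drop = e − u = 4.7 km − 3.793 km = e (ρ_m − ρ_c)/ρ_m = 0.907 km.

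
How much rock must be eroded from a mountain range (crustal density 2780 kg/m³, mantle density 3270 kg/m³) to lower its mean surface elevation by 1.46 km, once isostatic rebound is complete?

9.74 km

Net drop Δ = e − u = e − e ρ_c/ρ_m = e (ρ_m − ρ_c)/ρ_m.
e = Δ ρ_m/(ρ_m − ρ_c) = 1.46 km × 3270/490 = 9.74 km.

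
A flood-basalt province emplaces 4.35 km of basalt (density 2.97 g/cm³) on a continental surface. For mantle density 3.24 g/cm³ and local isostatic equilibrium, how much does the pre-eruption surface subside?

Subaerial loading: s = t ρ_load / ρ_m.
s = 4.35 km × 2.97/3.24 = 3.99 km.

3.99 km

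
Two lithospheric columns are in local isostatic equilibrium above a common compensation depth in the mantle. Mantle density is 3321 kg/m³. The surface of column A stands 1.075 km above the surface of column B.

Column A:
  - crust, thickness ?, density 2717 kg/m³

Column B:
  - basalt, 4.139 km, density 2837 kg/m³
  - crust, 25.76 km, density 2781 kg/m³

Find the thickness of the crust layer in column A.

Take the compensation level at the base of the deeper column (depth z_c below the surface of column A) and equate Σ ρ_i t_i down to z_c; mantle fills any gap and the z_c terms cancel.
Column A: x×2717 + (z_c − 0 − x)×3321
Column B: 1.075×0 + 4.139×2837 + 25.76×2781 + (z_c − 1.075 − 29.899)×3321
The z_c×3321 term appears on both sides and cancels. Collect the known terms of each column as K = Σ(ρt)_known − 3321 × (depth of known layers): K_A = 0 − 3321×0 = 0; K_B = 83380.903 − 3321×(1.075 + 29.899) = −19483.751.
Balance: K_A − x×(3321 − 2717) = K_B, so x = (K_A − K_B)/(3321 − 2717) = 19483.8/604 = 32.3 km.

32.3 km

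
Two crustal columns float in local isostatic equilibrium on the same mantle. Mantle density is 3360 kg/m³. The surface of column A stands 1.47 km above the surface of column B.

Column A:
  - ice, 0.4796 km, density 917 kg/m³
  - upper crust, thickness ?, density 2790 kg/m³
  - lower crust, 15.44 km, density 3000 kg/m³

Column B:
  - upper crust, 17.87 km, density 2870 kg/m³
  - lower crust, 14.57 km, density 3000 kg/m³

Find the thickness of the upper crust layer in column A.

21.4 km

Take the compensation level at the base of the deeper column (depth z_c below the surface of column A) and equate Σ ρ_i t_i down to z_c; mantle fills any gap and the z_c terms cancel.
Column A: 0.4796×917 + x×2790 + 15.44×3000 + (z_c − 15.9196 − x)×3360
Column B: 1.47×0 + 17.87×2870 + 14.57×3000 + (z_c − 1.47 − 32.44)×3360
The z_c×3360 term appears on both sides and cancels. Collect the known terms of each column as K = Σ(ρt)_known − 3360 × (depth of known layers): K_A = 46759.7932 − 3360×15.9196 = −6730.0628; K_B = 94996.9 − 3360×(1.47 + 32.44) = −18940.7.
Balance: K_A − x×(3360 − 2790) = K_B, so x = (K_A − K_B)/(3360 − 2790) = 12210.6/570 = 21.4 km.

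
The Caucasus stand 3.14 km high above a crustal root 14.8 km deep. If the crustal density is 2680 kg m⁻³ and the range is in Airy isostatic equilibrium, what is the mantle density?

3250 kg m⁻³

Airy balance: ρ_c h = (ρ_m − ρ_c) r → ρ_m = ρ_c (1 + h/r).
ρ_m = 2680 × (1 + 3.14 km/14.8 km) = 3250 kg m⁻³.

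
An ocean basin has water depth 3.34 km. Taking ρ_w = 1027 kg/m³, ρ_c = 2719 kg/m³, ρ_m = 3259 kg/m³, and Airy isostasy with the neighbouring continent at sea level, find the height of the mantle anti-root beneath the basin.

For local isostatic compensation: replacing crust with seawater at the top is compensated by replacing crust with mantle at the base: d (ρ_c − ρ_w) = a (ρ_m − ρ_c).
a = d (ρ_c − ρ_w)/(ρ_m − ρ_c) = 3.34 km × 1692/540 = 10.5 km.

10.5 km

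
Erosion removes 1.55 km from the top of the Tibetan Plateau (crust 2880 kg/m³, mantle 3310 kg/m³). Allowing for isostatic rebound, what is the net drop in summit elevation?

0.201 km

Rebound u = e ρ_c/ρ_m = 1.55 km × 2880/3310 = 1.349 km.
Net surface drop = e − u = 1.55 km − 1.349 km = e (ρ_m − ρ_c)/ρ_m = 0.201 km.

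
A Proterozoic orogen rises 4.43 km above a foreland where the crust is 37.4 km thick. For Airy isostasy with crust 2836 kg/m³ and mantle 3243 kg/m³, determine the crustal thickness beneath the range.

Root depth r = h ρ_c / (ρ_m − ρ_c) = 4.43 km × 2836 / 407 = 30.87 km.
Total thickness = T + h + r = 37.4 km + 4.43 km + 30.87 km = 72.7 km.

72.7 km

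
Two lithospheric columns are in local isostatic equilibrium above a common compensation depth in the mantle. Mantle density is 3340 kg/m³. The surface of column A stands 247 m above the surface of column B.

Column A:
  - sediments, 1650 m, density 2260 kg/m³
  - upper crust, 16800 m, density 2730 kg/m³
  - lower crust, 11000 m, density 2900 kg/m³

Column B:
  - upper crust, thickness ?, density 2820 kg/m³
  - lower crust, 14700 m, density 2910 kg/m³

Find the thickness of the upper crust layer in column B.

Take the compensation level at the base of the deeper column (depth z_c below the surface of column A) and equate Σ ρ_i t_i down to z_c; mantle fills any gap and the z_c terms cancel.
Column A: 1650×2260 + 16800×2730 + 11000×2900 + (z_c − 29450)×3340
Column B: 247×0 + x×2820 + 14700×2910 + (z_c − 247 − 14700 − x)×3340
The z_c×3340 term appears on both sides and cancels. Collect the known terms of each column as K = Σ(ρt)_known − 3340 × (depth of known layers): K_A = 81493000 − 3340×29450 = −16870000; K_B = 42777000 − 3340×(247 + 14700) = −7145980.
Balance: K_A = K_B − x×(3340 − 2820), so x = (K_B − K_A)/(3340 − 2820) = 9724020/520 = 18700 m.

18700 m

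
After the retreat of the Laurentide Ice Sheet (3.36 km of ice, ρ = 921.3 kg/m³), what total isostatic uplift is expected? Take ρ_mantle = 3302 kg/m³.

0.937 km

Removing the load lets mantle flow back in; uplift u satisfies ρ_ice t = ρ_m u.
u = t ρ_ice/ρ_m = 3.36 km × 921.3/3302 = 0.937 km.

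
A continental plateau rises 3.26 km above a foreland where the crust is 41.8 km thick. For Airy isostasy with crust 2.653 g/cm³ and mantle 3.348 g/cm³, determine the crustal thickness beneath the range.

Root depth r = h ρ_c / (ρ_m − ρ_c) = 3.26 km × 2.653 / 0.695 = 12.44 km.
Total thickness = T + h + r = 41.8 km + 3.26 km + 12.44 km = 57.5 km.

57.5 km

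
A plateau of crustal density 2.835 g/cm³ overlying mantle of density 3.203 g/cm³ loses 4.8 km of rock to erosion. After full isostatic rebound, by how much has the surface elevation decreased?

Rebound u = e ρ_c/ρ_m = 4.8 km × 2.835/3.203 = 4.249 km.
Net surface drop = e − u = 4.8 km − 4.249 km = e (ρ_m − ρ_c)/ρ_m = 0.551 km.

0.551 km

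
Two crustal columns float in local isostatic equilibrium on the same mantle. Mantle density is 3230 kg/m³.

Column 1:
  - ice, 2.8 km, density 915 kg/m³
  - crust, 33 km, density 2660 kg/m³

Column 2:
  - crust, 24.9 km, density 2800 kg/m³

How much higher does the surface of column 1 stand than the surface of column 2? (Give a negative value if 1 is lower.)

For any compensation level in the mantle, the mantle terms cancel and isostasy reduces to e = (Σt_1 − Σt_2) − (Σ(ρt)_1 − Σ(ρt)_2) / ρ_m.
Σt_1 = 35.8 km; Σt_2 = 24.9 km; Σ(ρt)_1 = 90342; Σ(ρt)_2 = 69720 (in km·kg/m³).
e = (35.8 − 24.9) − (90342 − 69720) / 3230 = 4.52 km.

4.52 km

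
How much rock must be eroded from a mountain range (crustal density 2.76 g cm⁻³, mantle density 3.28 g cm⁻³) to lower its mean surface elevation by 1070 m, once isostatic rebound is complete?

6750 m

Net drop Δ = e − u = e − e ρ_c/ρ_m = e (ρ_m − ρ_c)/ρ_m.
e = Δ ρ_m/(ρ_m − ρ_c) = 1070 m × 3.28/0.52 = 6750 m.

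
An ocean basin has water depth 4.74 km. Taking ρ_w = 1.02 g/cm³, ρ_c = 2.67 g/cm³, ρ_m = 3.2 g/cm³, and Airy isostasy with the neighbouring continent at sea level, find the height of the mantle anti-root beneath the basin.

14.8 km

In Airy isostatic equilibrium: replacing crust with seawater at the top is compensated by replacing crust with mantle at the base: d (ρ_c − ρ_w) = a (ρ_m − ρ_c).
a = d (ρ_c − ρ_w)/(ρ_m − ρ_c) = 4.74 km × 1.65/0.53 = 14.8 km.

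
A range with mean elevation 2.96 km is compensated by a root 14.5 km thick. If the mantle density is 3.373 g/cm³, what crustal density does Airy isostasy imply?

ρ_c h = (ρ_m − ρ_c) r → ρ_c (h + r) = ρ_m r → ρ_c = ρ_m r / (h + r).
ρ_c = 3.373 × 14.5 km / (2.96 km + 14.5 km) = 2.8 g/cm³.

2.8 g/cm³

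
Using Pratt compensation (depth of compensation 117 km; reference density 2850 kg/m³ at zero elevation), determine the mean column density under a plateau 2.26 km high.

Pratt balance: ρ_ref D = ρ (D + h).
ρ = ρ_ref D/(D + h) = 2850 × 117 km/(117 km + 2.26 km) = 2800 kg/m³.

2800 kg/m³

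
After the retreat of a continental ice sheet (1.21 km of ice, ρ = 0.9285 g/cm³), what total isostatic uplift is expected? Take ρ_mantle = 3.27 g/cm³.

Removing the load lets mantle flow back in; uplift u satisfies ρ_ice t = ρ_m u.
u = t ρ_ice/ρ_m = 1.21 km × 0.9285/3.27 = 0.344 km.

0.344 km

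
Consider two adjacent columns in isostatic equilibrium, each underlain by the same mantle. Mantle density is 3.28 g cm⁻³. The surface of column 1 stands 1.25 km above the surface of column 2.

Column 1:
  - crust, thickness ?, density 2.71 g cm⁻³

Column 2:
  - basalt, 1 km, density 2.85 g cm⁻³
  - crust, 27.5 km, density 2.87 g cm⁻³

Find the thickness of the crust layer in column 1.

Take the compensation level at the base of the deeper column (depth z_c below the surface of column 1) and equate Σ ρ_i t_i down to z_c; mantle fills any gap and the z_c terms cancel.
Column 1: x×2.71 + (z_c − 0 − x)×3.28
Column 2: 1.25×0 + 1×2.85 + 27.5×2.87 + (z_c − 1.25 − 28.5)×3.28
The z_c×3.28 term appears on both sides and cancels. Collect the known terms of each column as K = Σ(ρt)_known − 3.28 × (depth of known layers): K_1 = 0 − 3.28×0 = 0; K_2 = 81.775 − 3.28×(1.25 + 28.5) = −15.805.
Balance: K_1 − x×(3.28 − 2.71) = K_2, so x = (K_1 − K_2)/(3.28 − 2.71) = 15.805/0.57 = 27.7 km.

27.7 km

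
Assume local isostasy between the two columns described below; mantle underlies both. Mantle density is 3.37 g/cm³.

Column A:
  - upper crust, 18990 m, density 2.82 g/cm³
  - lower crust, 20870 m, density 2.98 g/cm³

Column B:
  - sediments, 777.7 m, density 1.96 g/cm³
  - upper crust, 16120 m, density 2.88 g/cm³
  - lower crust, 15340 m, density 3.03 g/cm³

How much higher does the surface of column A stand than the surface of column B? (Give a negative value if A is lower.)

1300 m

For any compensation level in the mantle, the mantle terms cancel and isostasy reduces to e = (Σt_A − Σt_B) − (Σ(ρt)_A − Σ(ρt)_B) / ρ_m.
Σt_A = 39860 m; Σt_B = 32237.7 m; Σ(ρt)_A = 115744.4; Σ(ρt)_B = 94430.092 (in m·g/cm³).
e = (39860 − 32237.7) − (115744.4 − 94430.092) / 3.37 = 1300 m.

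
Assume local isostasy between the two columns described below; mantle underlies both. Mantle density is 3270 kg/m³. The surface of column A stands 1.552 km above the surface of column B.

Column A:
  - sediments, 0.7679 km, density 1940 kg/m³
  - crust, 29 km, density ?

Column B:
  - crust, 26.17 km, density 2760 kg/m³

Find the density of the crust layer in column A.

Take the compensation level at the base of the deeper column (depth z_c below the surface of column A) and equate Σ ρ_i t_i down to z_c; mantle fills any gap and the z_c terms cancel.
Column A: 0.7679×1940 + 29×ρ + (z_c − 29.7679)×3270
Column B: 1.552×0 + 26.17×2760 + (z_c − 1.552 − 26.17)×3270
The z_c×3270 term appears on both sides and cancels. Collect the known terms of each column as K = Σ(ρt)_known − 3270 × (depth of known layers): K_A = 1489.726 − 3270×29.7679 = −95851.307; K_B = 72229.2 − 3270×(1.552 + 26.17) = −18421.74.
Balance: K_A + 29×ρ = K_B, so ρ = (K_B − K_A)/29 = 77429.6/29 = 2670 kg/m³.

2670 kg/m³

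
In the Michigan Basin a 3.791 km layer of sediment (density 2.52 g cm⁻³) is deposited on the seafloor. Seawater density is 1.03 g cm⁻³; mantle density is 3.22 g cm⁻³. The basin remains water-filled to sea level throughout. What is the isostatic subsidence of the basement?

Submarine loading: the sediment displaces seawater, and the subsidence is in turn flooded, so s (ρ_m − ρ_w) = t (ρ_sed − ρ_w).
s = 3.791 km × (2.52 − 1.03) / (3.22 − 1.03) = 2.58 km.

2.58 km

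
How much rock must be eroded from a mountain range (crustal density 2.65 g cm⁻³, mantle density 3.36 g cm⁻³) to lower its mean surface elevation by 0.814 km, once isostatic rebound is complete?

3.85 km

Net drop Δ = e − u = e − e ρ_c/ρ_m = e (ρ_m − ρ_c)/ρ_m.
e = Δ ρ_m/(ρ_m − ρ_c) = 0.814 km × 3.36/0.71 = 3.85 km.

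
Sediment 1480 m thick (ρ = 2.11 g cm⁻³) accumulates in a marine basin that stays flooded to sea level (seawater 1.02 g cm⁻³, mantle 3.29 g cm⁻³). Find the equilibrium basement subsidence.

Submarine loading: the sediment displaces seawater, and the subsidence is in turn flooded, so s (ρ_m − ρ_w) = t (ρ_sed − ρ_w).
s = 1480 m × (2.11 − 1.02) / (3.29 − 1.02) = 711 m.

711 m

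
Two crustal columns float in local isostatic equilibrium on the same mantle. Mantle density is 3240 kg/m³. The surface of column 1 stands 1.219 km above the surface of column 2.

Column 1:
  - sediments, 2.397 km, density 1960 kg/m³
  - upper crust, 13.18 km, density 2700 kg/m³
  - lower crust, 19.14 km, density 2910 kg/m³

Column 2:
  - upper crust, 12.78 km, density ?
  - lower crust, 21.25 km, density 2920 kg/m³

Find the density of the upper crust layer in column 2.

2790 kg/m³

Take the compensation level at the base of the deeper column (depth z_c below the surface of column 1) and equate Σ ρ_i t_i down to z_c; mantle fills any gap and the z_c terms cancel.
Column 1: 2.397×1960 + 13.18×2700 + 19.14×2910 + (z_c − 34.717)×3240
Column 2: 1.219×0 + 12.78×ρ + 21.25×2920 + (z_c − 1.219 − 34.03)×3240
The z_c×3240 term appears on both sides and cancels. Collect the known terms of each column as K = Σ(ρt)_known − 3240 × (depth of known layers): K_1 = 95981.52 − 3240×34.717 = −16501.56; K_2 = 62050 − 3240×(1.219 + 34.03) = −52156.76.
Balance: K_1 = K_2 + 12.78×ρ, so ρ = (K_1 − K_2)/12.78 = 35655.2/12.78 = 2790 kg/m³.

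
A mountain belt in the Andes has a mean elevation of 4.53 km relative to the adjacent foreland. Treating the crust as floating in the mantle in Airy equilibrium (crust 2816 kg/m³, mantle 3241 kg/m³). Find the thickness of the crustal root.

30 km

By Archimedes' principle applied to the lithosphere: the weight of the topography is balanced by the buoyancy of the root, ρ_c h = (ρ_m − ρ_c) r.
r = h · ρ_c / (ρ_m − ρ_c) = 4.53 km × 2816 / (3241 − 2816) = 30 km.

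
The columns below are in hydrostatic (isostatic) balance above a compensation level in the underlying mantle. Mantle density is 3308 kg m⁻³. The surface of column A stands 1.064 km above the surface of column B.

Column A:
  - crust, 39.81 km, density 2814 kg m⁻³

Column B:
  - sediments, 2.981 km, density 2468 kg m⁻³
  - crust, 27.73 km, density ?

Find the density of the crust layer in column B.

2820 kg m⁻³

Take the compensation level at the base of the deeper column (depth z_c below the surface of column A) and equate Σ ρ_i t_i down to z_c; mantle fills any gap and the z_c terms cancel.
Column A: 39.81×2814 + (z_c − 39.81)×3308
Column B: 1.064×0 + 2.981×2468 + 27.73×ρ + (z_c − 1.064 − 30.711)×3308
The z_c×3308 term appears on both sides and cancels. Collect the known terms of each column as K = Σ(ρt)_known − 3308 × (depth of known layers): K_A = 112025.34 − 3308×39.81 = −19666.14; K_B = 7357.108 − 3308×(1.064 + 30.711) = −97754.592.
Balance: K_A = K_B + 27.73×ρ, so ρ = (K_A − K_B)/27.73 = 78088.5/27.73 = 2820 kg m⁻³.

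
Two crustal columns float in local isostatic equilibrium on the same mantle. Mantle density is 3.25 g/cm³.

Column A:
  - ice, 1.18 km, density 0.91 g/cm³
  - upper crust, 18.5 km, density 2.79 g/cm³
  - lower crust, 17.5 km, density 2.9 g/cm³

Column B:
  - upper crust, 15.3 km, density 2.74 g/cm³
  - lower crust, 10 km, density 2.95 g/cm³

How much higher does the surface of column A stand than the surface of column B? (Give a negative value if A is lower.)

2.03 km

For any compensation level in the mantle, the mantle terms cancel and isostasy reduces to e = (Σt_A − Σt_B) − (Σ(ρt)_A − Σ(ρt)_B) / ρ_m.
Σt_A = 37.18 km; Σt_B = 25.3 km; Σ(ρt)_A = 103.4388; Σ(ρt)_B = 71.422 (in km·g/cm³).
e = (37.18 − 25.3) − (103.4388 − 71.422) / 3.25 = 2.03 km.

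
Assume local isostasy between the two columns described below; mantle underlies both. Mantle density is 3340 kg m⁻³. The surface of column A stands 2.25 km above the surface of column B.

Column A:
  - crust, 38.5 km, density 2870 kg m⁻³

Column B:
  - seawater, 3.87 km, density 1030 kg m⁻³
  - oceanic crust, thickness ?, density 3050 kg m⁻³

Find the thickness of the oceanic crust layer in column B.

Take the compensation level at the base of the deeper column (depth z_c below the surface of column A) and equate Σ ρ_i t_i down to z_c; mantle fills any gap and the z_c terms cancel.
Column A: 38.5×2870 + (z_c − 38.5)×3340
Column B: 2.25×0 + 3.87×1030 + x×3050 + (z_c − 2.25 − 3.87 − x)×3340
The z_c×3340 term appears on both sides and cancels. Collect the known terms of each column as K = Σ(ρt)_known − 3340 × (depth of known layers): K_A = 110495 − 3340×38.5 = −18095; K_B = 3986.1 − 3340×(2.25 + 3.87) = −16454.7.
Balance: K_A = K_B − x×(3340 − 3050), so x = (K_B − K_A)/(3340 − 3050) = 1640.3/290 = 5.66 km.

5.66 km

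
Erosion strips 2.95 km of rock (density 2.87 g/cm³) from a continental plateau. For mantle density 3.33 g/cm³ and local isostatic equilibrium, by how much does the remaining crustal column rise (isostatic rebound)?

2.54 km

Unloading: uplift u = e ρ_c/ρ_m = 2.95 km × 2.87/3.33 = 2.54 km.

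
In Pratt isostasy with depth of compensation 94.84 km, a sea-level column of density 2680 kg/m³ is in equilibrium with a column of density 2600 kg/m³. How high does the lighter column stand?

2.92 km

ρ_ref D = ρ (D + h) → h = D (ρ_ref − ρ)/ρ.
h = 94.84 km × (2680 − 2600)/2600 = 2.92 km.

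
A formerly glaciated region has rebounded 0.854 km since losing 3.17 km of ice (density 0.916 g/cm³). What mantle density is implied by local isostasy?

3.4 g/cm³

ρ_m = ρ_ice t / u = 0.916 × 3.17 km/0.854 km = 3.4 g/cm³.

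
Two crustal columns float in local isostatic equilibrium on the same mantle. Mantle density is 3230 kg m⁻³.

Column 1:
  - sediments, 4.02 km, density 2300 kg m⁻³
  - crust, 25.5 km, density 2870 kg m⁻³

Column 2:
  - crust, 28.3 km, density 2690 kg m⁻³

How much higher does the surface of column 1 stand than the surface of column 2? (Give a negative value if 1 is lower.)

For any compensation level in the mantle, the mantle terms cancel and isostasy reduces to e = (Σt_1 − Σt_2) − (Σ(ρt)_1 − Σ(ρt)_2) / ρ_m.
Σt_1 = 29.52 km; Σt_2 = 28.3 km; Σ(ρt)_1 = 82431; Σ(ρt)_2 = 76127 (in km·kg m⁻³).
e = (29.52 − 28.3) − (82431 − 76127) / 3230 = −0.732 km.

−0.732 km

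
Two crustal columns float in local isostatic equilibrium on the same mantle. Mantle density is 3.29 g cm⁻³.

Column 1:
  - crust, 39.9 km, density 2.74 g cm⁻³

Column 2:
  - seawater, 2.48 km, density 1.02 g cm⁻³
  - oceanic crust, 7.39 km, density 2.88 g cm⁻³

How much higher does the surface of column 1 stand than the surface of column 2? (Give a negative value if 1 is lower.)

For any compensation level in the mantle, the mantle terms cancel and isostasy reduces to e = (Σt_1 − Σt_2) − (Σ(ρt)_1 − Σ(ρt)_2) / ρ_m.
Σt_1 = 39.9 km; Σt_2 = 9.87 km; Σ(ρt)_1 = 109.326; Σ(ρt)_2 = 23.8128 (in km·g cm⁻³).
e = (39.9 − 9.87) − (109.326 − 23.8128) / 3.29 = 4.04 km.

4.04 km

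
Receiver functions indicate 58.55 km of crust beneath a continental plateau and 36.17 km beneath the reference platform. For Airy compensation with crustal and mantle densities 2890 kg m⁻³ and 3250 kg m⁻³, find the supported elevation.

Excess crust Δ = 58.55 km − 36.17 km = 22.38 km, split between elevation h and root r with h + r = Δ.
Airy balance ρ_c h = (ρ_m − ρ_c) r gives r = h ρ_c/(ρ_m − ρ_c), so h (1 + ρ_c/(ρ_m − ρ_c)) = Δ, i.e. h = Δ (ρ_m − ρ_c)/ρ_m.
h = 22.38 km × 360/3250 = 2.48 km.

2.48 km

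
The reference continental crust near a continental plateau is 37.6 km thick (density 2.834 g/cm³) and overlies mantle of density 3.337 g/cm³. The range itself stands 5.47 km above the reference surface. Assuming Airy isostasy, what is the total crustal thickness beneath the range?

73.9 km

Root depth r = h ρ_c / (ρ_m − ρ_c) = 5.47 km × 2.834 / 0.503 = 30.82 km.
Total thickness = T + h + r = 37.6 km + 5.47 km + 30.82 km = 73.9 km.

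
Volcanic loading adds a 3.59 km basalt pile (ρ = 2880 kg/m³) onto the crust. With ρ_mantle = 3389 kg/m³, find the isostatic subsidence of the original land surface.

3.05 km

Subaerial loading: s = t ρ_load / ρ_m.
s = 3.59 km × 2880/3389 = 3.05 km.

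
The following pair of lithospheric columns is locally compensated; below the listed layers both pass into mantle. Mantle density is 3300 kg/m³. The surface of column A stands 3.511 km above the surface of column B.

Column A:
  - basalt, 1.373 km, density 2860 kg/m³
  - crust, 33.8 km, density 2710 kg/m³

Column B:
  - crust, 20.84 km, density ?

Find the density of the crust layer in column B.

2870 kg/m³

Take the compensation level at the base of the deeper column (depth z_c below the surface of column A) and equate Σ ρ_i t_i down to z_c; mantle fills any gap and the z_c terms cancel.
Column A: 1.373×2860 + 33.8×2710 + (z_c − 35.173)×3300
Column B: 3.511×0 + 20.84×ρ + (z_c − 3.511 − 20.84)×3300
The z_c×3300 term appears on both sides and cancels. Collect the known terms of each column as K = Σ(ρt)_known − 3300 × (depth of known layers): K_A = 95524.78 − 3300×35.173 = −20546.12; K_B = 0 − 3300×(3.511 + 20.84) = −80358.3.
Balance: K_A = K_B + 20.84×ρ, so ρ = (K_A − K_B)/20.84 = 59812.2/20.84 = 2870 kg/m³.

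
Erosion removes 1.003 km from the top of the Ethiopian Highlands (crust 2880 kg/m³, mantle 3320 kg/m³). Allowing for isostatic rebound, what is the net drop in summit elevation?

Rebound u = e ρ_c/ρ_m = 1.003 km × 2880/3320 = 0.8701 km.
Net surface drop = e − u = 1.003 km − 0.8701 km = e (ρ_m − ρ_c)/ρ_m = 0.133 km.

0.133 km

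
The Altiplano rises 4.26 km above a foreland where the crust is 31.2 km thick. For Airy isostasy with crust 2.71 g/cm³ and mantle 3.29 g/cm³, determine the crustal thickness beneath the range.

Root depth r = h ρ_c / (ρ_m − ρ_c) = 4.26 km × 2.71 / 0.58 = 19.9 km.
Total thickness = T + h + r = 31.2 km + 4.26 km + 19.9 km = 55.4 km.

55.4 km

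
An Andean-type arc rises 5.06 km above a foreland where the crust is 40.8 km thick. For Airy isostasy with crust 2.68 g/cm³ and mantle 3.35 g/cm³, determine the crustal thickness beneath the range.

Root depth r = h ρ_c / (ρ_m − ρ_c) = 5.06 km × 2.68 / 0.67 = 20.24 km.
Total thickness = T + h + r = 40.8 km + 5.06 km + 20.24 km = 66.1 km.

66.1 km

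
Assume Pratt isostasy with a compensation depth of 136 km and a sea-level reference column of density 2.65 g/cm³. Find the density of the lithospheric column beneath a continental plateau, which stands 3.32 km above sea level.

Pratt balance: ρ_ref D = ρ (D + h).
ρ = ρ_ref D/(D + h) = 2.65 × 136 km/(136 km + 3.32 km) = 2.59 g/cm³.

2.59 g/cm³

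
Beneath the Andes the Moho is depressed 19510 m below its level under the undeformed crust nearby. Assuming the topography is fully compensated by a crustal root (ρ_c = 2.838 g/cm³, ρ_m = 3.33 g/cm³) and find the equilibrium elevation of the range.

3380 m

By Archimedes' principle applied to the lithosphere: ρ_c h = (ρ_m − ρ_c) r.
h = r (ρ_m − ρ_c) / ρ_c = 19510 m × (3.33 − 2.838) / 2.838 = 3380 m.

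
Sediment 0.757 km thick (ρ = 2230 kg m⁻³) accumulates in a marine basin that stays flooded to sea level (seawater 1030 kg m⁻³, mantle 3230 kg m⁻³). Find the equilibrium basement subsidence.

Submarine loading: the sediment displaces seawater, and the subsidence is in turn flooded, so s (ρ_m − ρ_w) = t (ρ_sed − ρ_w).
s = 0.757 km × (2230 − 1030) / (3230 − 1030) = 0.413 km.

0.413 km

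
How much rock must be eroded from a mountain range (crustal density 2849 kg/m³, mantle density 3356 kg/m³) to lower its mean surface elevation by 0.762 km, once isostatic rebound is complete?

5.04 km

Net drop Δ = e − u = e − e ρ_c/ρ_m = e (ρ_m − ρ_c)/ρ_m.
e = Δ ρ_m/(ρ_m − ρ_c) = 0.762 km × 3356/507 = 5.04 km.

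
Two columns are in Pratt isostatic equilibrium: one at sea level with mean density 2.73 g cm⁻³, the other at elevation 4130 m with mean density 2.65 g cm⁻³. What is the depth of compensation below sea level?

ρ_ref D = ρ (D + h) → D (ρ_ref − ρ) = ρ h.
D = ρ h/(ρ_ref − ρ) = 2.65 × 4130 m/(2.73 − 2.65) = 137000 m.

137000 m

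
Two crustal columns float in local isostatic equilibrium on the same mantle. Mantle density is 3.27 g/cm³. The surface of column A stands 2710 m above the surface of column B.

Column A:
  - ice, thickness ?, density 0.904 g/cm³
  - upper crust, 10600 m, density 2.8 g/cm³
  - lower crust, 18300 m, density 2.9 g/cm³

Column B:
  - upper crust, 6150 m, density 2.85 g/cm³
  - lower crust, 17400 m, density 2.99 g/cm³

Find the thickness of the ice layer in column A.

1930 m

Take the compensation level at the base of the deeper column (depth z_c below the surface of column A) and equate Σ ρ_i t_i down to z_c; mantle fills any gap and the z_c terms cancel.
Column A: x×0.904 + 10600×2.8 + 18300×2.9 + (z_c − 28900 − x)×3.27
Column B: 2710×0 + 6150×2.85 + 17400×2.99 + (z_c − 2710 − 23550)×3.27
The z_c×3.27 term appears on both sides and cancels. Collect the known terms of each column as K = Σ(ρt)_known − 3.27 × (depth of known layers): K_A = 82750 − 3.27×28900 = −11753; K_B = 69553.5 − 3.27×(2710 + 23550) = −16316.7.
Balance: K_A − x×(3.27 − 0.904) = K_B, so x = (K_A − K_B)/(3.27 − 0.904) = 4563.7/2.366 = 1930 m.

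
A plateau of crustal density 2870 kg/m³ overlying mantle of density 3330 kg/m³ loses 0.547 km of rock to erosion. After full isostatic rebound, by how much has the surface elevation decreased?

0.0756 km

Rebound u = e ρ_c/ρ_m = 0.547 km × 2870/3330 = 0.4714 km.
Net surface drop = e − u = 0.547 km − 0.4714 km = e (ρ_m − ρ_c)/ρ_m = 0.0756 km.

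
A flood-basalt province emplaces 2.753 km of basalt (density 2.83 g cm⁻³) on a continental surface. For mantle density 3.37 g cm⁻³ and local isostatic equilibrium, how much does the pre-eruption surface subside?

Subaerial loading: s = t ρ_load / ρ_m.
s = 2.753 km × 2.83/3.37 = 2.31 km.

2.31 km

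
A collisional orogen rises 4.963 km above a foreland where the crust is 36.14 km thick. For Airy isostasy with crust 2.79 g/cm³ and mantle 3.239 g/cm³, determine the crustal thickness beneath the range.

71.9 km

Root depth r = h ρ_c / (ρ_m − ρ_c) = 4.963 km × 2.79 / 0.449 = 30.84 km.
Total thickness = T + h + r = 36.14 km + 4.963 km + 30.84 km = 71.9 km.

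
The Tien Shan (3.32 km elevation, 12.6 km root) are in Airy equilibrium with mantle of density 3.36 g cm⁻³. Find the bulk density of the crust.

2.66 g cm⁻³

ρ_c h = (ρ_m − ρ_c) r → ρ_c (h + r) = ρ_m r → ρ_c = ρ_m r / (h + r).
ρ_c = 3.36 × 12.6 km / (3.32 km + 12.6 km) = 2.66 g cm⁻³.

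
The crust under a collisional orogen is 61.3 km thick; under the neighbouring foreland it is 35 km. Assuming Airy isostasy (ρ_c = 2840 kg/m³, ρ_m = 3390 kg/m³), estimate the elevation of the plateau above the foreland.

Excess crust Δ = 61.3 km − 35 km = 26.3 km, split between elevation h and root r with h + r = Δ.
Airy balance ρ_c h = (ρ_m − ρ_c) r gives r = h ρ_c/(ρ_m − ρ_c), so h (1 + ρ_c/(ρ_m − ρ_c)) = Δ, i.e. h = Δ (ρ_m − ρ_c)/ρ_m.
h = 26.3 km × 550/3390 = 4.27 km.

4.27 km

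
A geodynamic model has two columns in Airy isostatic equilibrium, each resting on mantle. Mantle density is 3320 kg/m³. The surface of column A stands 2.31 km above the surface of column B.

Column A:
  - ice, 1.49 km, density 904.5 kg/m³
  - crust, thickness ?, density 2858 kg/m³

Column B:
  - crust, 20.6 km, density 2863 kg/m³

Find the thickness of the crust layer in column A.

29.2 km

Take the compensation level at the base of the deeper column (depth z_c below the surface of column A) and equate Σ ρ_i t_i down to z_c; mantle fills any gap and the z_c terms cancel.
Column A: 1.49×904.5 + x×2858 + (z_c − 1.49 − x)×3320
Column B: 2.31×0 + 20.6×2863 + (z_c − 2.31 − 20.6)×3320
The z_c×3320 term appears on both sides and cancels. Collect the known terms of each column as K = Σ(ρt)_known − 3320 × (depth of known layers): K_A = 1347.705 − 3320×1.49 = −3599.095; K_B = 58977.8 − 3320×(2.31 + 20.6) = −17083.4.
Balance: K_A − x×(3320 − 2858) = K_B, so x = (K_A − K_B)/(3320 − 2858) = 13484.3/462 = 29.2 km.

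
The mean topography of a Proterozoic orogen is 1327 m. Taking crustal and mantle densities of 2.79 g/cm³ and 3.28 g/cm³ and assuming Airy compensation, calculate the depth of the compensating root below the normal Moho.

Equating mass per unit area of the two columns: the weight of the topography is balanced by the buoyancy of the root, ρ_c h = (ρ_m − ρ_c) r.
r = h · ρ_c / (ρ_m − ρ_c) = 1327 m × 2.79 / (3.28 − 2.79) = 7560 m.

7560 m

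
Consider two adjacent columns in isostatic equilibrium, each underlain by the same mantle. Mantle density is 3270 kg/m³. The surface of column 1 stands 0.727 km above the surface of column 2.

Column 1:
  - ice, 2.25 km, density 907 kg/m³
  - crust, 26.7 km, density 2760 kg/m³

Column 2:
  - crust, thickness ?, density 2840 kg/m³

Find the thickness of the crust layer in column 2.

Take the compensation level at the base of the deeper column (depth z_c below the surface of column 1) and equate Σ ρ_i t_i down to z_c; mantle fills any gap and the z_c terms cancel.
Column 1: 2.25×907 + 26.7×2760 + (z_c − 28.95)×3270
Column 2: 0.727×0 + x×2840 + (z_c − 0.727 − 0 − x)×3270
The z_c×3270 term appears on both sides and cancels. Collect the known terms of each column as K = Σ(ρt)_known − 3270 × (depth of known layers): K_1 = 75732.75 − 3270×28.95 = −18933.75; K_2 = 0 − 3270×(0.727 + 0) = −2377.29.
Balance: K_1 = K_2 − x×(3270 − 2840), so x = (K_2 − K_1)/(3270 − 2840) = 16556.5/430 = 38.5 km.

38.5 km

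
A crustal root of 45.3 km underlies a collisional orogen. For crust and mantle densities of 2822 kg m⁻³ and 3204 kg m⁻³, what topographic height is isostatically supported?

Isostatic balance requires: ρ_c h = (ρ_m − ρ_c) r.
h = r (ρ_m − ρ_c) / ρ_c = 45.3 km × (3204 − 2822) / 2822 = 6.13 km.

6.13 km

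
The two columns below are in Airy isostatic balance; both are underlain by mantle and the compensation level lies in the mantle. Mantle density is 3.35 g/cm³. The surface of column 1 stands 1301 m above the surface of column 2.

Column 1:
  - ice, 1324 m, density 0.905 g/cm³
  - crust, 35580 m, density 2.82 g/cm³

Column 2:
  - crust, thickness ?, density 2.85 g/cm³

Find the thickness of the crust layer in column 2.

35500 m

Take the compensation level at the base of the deeper column (depth z_c below the surface of column 1) and equate Σ ρ_i t_i down to z_c; mantle fills any gap and the z_c terms cancel.
Column 1: 1324×0.905 + 35580×2.82 + (z_c − 36904)×3.35
Column 2: 1301×0 + x×2.85 + (z_c − 1301 − 0 − x)×3.35
The z_c×3.35 term appears on both sides and cancels. Collect the known terms of each column as K = Σ(ρt)_known − 3.35 × (depth of known layers): K_1 = 101533.82 − 3.35×36904 = −22094.58; K_2 = 0 − 3.35×(1301 + 0) = −4358.35.
Balance: K_1 = K_2 − x×(3.35 − 2.85), so x = (K_2 − K_1)/(3.35 − 2.85) = 17736.2/0.5 = 35500 m.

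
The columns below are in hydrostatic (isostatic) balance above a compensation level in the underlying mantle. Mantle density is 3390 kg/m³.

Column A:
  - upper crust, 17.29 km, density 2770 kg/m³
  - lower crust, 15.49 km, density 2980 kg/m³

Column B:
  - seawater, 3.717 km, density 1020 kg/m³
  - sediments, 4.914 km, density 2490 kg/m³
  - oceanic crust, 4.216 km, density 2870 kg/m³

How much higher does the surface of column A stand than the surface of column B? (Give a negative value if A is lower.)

0.486 km

For any compensation level in the mantle, the mantle terms cancel and isostasy reduces to e = (Σt_A − Σt_B) − (Σ(ρt)_A − Σ(ρt)_B) / ρ_m.
Σt_A = 32.78 km; Σt_B = 12.847 km; Σ(ρt)_A = 94053.5; Σ(ρt)_B = 28127.12 (in km·kg/m³).
e = (32.78 − 12.847) − (94053.5 − 28127.12) / 3390 = 0.486 km.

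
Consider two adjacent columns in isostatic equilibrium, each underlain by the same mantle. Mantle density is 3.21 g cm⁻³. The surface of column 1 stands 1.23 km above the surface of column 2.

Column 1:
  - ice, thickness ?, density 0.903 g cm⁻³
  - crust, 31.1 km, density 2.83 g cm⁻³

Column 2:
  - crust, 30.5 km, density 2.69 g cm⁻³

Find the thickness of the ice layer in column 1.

Take the compensation level at the base of the deeper column (depth z_c below the surface of column 1) and equate Σ ρ_i t_i down to z_c; mantle fills any gap and the z_c terms cancel.
Column 1: x×0.903 + 31.1×2.83 + (z_c − 31.1 − x)×3.21
Column 2: 1.23×0 + 30.5×2.69 + (z_c − 1.23 − 30.5)×3.21
The z_c×3.21 term appears on both sides and cancels. Collect the known terms of each column as K = Σ(ρt)_known − 3.21 × (depth of known layers): K_1 = 88.013 − 3.21×31.1 = −11.818; K_2 = 82.045 − 3.21×(1.23 + 30.5) = −19.8083.
Balance: K_1 − x×(3.21 − 0.903) = K_2, so x = (K_1 − K_2)/(3.21 − 0.903) = 7.9903/2.307 = 3.46 km.

3.46 km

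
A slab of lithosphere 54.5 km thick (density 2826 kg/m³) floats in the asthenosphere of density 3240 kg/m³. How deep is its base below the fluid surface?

47.5 km

Draft d = t ρ_obj/ρ_fluid = 54.5 km × 2826/3240 = 47.5 km.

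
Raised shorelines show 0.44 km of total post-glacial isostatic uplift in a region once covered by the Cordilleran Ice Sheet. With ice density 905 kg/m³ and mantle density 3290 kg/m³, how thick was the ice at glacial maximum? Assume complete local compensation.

1.6 km

u = t ρ_ice/ρ_m → t = u ρ_m/ρ_ice = 0.44 km × 3290/905 = 1.6 km.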